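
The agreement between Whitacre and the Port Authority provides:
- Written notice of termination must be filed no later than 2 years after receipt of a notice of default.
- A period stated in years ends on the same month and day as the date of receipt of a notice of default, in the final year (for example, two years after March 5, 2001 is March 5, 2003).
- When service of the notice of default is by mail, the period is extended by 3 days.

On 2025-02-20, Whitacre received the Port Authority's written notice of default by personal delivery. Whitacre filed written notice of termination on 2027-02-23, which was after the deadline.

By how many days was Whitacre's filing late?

3 days

2 years after 2025-02-20 is February 20, 2027.
Service was not by mail, so no mail extension applies.
The deadline is February 20, 2027; from February 20, 2027 to February 23, 2027 is 3 days.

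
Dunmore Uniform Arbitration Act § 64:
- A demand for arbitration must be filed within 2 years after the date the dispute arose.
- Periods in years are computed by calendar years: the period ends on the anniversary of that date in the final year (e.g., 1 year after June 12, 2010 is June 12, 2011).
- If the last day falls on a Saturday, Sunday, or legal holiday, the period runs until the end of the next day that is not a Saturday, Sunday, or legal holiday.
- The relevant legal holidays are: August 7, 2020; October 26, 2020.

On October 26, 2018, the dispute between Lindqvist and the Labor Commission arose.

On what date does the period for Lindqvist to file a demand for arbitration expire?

October 27, 2020

2 years after October 26, 2018 is October 26, 2020.
October 26, 2020 is a listed holiday. The next qualifying day is October 27, 2020.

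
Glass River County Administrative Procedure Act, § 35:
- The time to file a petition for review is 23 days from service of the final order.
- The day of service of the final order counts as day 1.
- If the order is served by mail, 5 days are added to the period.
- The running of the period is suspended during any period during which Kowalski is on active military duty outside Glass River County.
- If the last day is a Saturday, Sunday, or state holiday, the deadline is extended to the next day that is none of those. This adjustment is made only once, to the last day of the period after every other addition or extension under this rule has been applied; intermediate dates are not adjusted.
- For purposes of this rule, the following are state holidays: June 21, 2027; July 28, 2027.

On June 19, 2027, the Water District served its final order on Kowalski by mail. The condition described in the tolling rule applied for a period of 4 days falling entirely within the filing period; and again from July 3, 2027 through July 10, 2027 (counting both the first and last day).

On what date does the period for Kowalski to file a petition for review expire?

Counting June 19, 2027 as day 1, day 23 is July 11, 2027.
Service was by mail, adding 5 days: July 11, 2027 + 5 days = July 16, 2027.
Tolling adds 4 days: July 16, 2027 + 4 days = July 20, 2027.
From July 3, 2027 through July 10, 2027 inclusive is 8 days; tolling adds 8 days: July 20, 2027 + 8 days = July 28, 2027.
July 28, 2027 is a listed holiday. The next qualifying day is July 29, 2027.

July 29, 2027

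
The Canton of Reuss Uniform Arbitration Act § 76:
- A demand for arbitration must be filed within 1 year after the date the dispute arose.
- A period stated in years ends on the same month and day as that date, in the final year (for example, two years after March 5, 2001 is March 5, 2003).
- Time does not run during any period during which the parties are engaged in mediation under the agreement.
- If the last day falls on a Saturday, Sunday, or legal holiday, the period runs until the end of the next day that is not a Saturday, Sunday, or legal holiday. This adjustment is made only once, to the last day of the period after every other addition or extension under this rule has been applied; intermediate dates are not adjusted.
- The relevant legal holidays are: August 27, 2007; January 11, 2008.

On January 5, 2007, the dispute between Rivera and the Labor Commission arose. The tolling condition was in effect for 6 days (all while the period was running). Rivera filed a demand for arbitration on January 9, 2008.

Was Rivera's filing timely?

1 year after January 5, 2007 is January 5, 2008.
Tolling adds 6 days: January 5, 2008 + 6 days = January 11, 2008.
January 11, 2008 is a listed holiday; January 12, 2008 is Saturday; January 13, 2008 is Sunday. The next qualifying day is January 14, 2008.
The deadline is January 14, 2008; the filing on January 9, 2008 is on or before that date.

Yes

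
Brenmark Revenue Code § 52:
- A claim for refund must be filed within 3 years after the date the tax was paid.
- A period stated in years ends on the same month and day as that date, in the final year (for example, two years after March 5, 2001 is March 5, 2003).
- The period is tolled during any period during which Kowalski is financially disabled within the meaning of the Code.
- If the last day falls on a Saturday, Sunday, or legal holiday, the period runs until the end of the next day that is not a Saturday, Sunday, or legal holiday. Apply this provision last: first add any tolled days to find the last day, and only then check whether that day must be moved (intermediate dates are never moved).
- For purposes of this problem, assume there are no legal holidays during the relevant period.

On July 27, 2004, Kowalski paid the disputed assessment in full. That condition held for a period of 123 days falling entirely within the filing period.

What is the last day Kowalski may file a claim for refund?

November 27, 2007

3 years after July 27, 2004 is July 27, 2007.
Tolling adds 123 days: July 27, 2007 + 123 days = November 27, 2007.
November 27, 2007 is a Tuesday and not a legal holiday, so no extension applies.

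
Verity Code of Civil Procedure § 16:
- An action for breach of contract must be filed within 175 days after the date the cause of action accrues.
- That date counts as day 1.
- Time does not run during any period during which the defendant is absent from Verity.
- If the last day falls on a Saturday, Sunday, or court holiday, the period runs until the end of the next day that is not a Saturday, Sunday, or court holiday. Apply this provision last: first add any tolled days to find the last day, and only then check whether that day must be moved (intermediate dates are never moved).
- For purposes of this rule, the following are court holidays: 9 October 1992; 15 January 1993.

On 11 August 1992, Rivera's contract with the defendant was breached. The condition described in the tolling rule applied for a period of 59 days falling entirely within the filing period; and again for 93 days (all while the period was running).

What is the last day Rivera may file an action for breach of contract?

Counting 11 August 1992 as day 1, day 175 is February 1, 1993.
Tolling adds 59 days: February 1, 1993 + 59 days = April 1, 1993.
Tolling adds 93 days: April 1, 1993 + 93 days = July 3, 1993.
July 3, 1993 is Saturday; July 4, 1993 is Sunday. The next qualifying day is July 5, 1993.

July 5, 1993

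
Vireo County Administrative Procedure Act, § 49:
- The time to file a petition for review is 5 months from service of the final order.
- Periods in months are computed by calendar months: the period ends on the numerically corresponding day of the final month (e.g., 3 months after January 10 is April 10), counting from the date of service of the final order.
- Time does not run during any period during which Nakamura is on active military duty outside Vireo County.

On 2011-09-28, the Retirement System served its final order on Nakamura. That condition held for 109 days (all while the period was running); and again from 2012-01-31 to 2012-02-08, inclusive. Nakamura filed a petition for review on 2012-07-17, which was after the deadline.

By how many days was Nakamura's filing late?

5 months after 2011-09-28 is February 28, 2012.
Tolling adds 109 days: February 28, 2012 + 109 days = June 16, 2012.
From January 31, 2012 through February 8, 2012 inclusive is 9 days; tolling adds 9 days: June 16, 2012 + 9 days = June 25, 2012.
The deadline is June 25, 2012; from June 25, 2012 to July 17, 2012 is 22 days.

22 days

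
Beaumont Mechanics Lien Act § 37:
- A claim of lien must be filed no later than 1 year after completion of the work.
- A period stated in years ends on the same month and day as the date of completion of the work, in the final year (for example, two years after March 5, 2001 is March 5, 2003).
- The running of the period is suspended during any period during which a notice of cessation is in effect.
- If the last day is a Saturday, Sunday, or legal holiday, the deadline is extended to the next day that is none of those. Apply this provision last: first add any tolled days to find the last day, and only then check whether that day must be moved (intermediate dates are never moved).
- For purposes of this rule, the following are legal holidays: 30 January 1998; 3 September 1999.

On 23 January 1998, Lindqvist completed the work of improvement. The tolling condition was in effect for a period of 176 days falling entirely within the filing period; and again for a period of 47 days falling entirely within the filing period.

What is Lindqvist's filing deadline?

1 year after 23 January 1998 is January 23, 1999.
Tolling adds 176 days: January 23, 1999 + 176 days = July 18, 1999.
Tolling adds 47 days: July 18, 1999 + 47 days = September 3, 1999.
September 3, 1999 is a listed holiday; September 4, 1999 is Saturday; September 5, 1999 is Sunday. The next qualifying day is September 6, 1999.

September 6, 1999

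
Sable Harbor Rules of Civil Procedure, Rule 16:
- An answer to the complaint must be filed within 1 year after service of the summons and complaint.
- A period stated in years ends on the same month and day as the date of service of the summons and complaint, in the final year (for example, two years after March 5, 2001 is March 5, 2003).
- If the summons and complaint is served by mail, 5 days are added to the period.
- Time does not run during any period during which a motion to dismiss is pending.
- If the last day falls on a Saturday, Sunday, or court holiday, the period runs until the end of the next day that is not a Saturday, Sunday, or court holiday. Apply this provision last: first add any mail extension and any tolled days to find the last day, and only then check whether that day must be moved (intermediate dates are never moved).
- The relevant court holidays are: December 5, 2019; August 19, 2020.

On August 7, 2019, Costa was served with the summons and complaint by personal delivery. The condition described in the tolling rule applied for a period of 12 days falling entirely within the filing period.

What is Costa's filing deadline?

August 20, 2020

1 year after August 7, 2019 is August 7, 2020.
Service was not by mail, so no mail extension applies.
Tolling adds 12 days: August 7, 2020 + 12 days = August 19, 2020.
August 19, 2020 is a listed holiday. The next qualifying day is August 20, 2020.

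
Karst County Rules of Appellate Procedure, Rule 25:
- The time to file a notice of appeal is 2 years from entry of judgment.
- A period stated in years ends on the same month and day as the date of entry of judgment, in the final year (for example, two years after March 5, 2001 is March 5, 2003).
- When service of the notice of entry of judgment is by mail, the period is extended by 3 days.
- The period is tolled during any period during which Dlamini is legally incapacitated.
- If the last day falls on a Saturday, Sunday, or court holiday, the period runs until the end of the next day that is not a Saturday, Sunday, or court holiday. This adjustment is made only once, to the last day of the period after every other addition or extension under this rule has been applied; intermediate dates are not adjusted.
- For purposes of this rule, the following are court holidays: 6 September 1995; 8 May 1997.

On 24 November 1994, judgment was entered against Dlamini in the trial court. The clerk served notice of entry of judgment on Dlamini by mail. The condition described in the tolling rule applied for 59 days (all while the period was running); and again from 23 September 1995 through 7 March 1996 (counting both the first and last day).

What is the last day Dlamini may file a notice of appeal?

July 11, 1997

2 years after 24 November 1994 is November 24, 1996.
Service was by mail, adding 3 days: November 24, 1996 + 3 days = November 27, 1996.
Tolling adds 59 days: November 27, 1996 + 59 days = January 25, 1997.
From September 23, 1995 through March 7, 1996 inclusive is 167 days; tolling adds 167 days: January 25, 1997 + 167 days = July 11, 1997.
July 11, 1997 is a Friday and not a court holiday, so no extension applies.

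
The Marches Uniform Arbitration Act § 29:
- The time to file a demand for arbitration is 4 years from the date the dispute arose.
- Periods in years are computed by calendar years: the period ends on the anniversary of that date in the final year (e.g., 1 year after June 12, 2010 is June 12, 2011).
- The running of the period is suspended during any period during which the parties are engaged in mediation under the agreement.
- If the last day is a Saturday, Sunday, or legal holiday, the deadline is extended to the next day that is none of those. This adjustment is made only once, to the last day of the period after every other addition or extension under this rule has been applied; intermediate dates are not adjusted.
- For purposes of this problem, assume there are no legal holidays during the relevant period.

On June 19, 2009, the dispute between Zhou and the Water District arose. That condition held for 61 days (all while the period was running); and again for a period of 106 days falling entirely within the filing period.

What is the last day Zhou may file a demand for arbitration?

4 years after June 19, 2009 is June 19, 2013.
Tolling adds 61 days: June 19, 2013 + 61 days = August 19, 2013.
Tolling adds 106 days: August 19, 2013 + 106 days = December 3, 2013.
December 3, 2013 is a Tuesday and not a legal holiday, so no extension applies.

December 3, 2013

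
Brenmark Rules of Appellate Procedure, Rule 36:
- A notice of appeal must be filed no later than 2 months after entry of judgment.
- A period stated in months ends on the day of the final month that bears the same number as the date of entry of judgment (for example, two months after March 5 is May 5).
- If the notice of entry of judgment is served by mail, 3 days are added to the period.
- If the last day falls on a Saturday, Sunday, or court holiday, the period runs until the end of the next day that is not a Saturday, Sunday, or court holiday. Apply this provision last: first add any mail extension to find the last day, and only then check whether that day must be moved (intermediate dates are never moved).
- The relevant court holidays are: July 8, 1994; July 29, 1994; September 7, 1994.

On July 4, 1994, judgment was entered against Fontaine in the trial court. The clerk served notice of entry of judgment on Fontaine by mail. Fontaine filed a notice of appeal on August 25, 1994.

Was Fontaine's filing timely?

Yes

2 months after July 4, 1994 is September 4, 1994.
Service was by mail, adding 3 days: September 4, 1994 + 3 days = September 7, 1994.
September 7, 1994 is a listed holiday. The next qualifying day is September 8, 1994.
The deadline is September 8, 1994; the filing on August 25, 1994 is on or before that date.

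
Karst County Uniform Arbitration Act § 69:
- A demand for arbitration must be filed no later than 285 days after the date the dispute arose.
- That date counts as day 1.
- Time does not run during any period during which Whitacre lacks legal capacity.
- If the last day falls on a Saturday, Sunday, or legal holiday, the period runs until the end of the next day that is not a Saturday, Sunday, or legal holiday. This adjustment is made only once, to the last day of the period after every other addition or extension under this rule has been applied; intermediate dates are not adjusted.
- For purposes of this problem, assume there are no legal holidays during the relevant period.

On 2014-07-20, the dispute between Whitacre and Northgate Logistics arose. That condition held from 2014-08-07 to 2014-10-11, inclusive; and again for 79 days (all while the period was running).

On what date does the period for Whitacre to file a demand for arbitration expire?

September 22, 2015

Counting 2014-07-20 as day 1, day 285 is April 30, 2015.
From August 7, 2014 through October 11, 2014 inclusive is 66 days; tolling adds 66 days: April 30, 2015 + 66 days = July 5, 2015.
Tolling adds 79 days: July 5, 2015 + 79 days = September 22, 2015.
September 22, 2015 is a Tuesday and not a legal holiday, so no extension applies.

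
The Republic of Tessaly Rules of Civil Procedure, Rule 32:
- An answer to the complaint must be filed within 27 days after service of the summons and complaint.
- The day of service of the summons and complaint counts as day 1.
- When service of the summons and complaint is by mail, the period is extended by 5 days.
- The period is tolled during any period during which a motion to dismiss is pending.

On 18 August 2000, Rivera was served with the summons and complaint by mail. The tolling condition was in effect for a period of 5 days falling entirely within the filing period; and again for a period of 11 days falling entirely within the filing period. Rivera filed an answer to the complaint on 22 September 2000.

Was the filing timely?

Yes

Counting 18 August 2000 as day 1, day 27 is September 13, 2000.
Service was by mail, adding 5 days: September 13, 2000 + 5 days = September 18, 2000.
Tolling adds 5 days: September 18, 2000 + 5 days = September 23, 2000.
Tolling adds 11 days: September 23, 2000 + 11 days = October 4, 2000.
The deadline is October 4, 2000; the filing on September 22, 2000 is on or before that date.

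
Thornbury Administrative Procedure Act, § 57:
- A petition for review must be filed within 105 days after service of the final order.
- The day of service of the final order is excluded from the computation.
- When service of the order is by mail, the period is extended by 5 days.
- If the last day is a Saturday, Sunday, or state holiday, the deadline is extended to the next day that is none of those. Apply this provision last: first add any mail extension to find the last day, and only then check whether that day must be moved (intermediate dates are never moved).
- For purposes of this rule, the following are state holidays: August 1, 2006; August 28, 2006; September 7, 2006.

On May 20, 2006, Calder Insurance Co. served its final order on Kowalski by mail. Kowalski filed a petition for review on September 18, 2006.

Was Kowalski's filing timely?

No

105 days after May 20, 2006 is September 2, 2006.
Service was by mail, adding 5 days: September 2, 2006 + 5 days = September 7, 2006.
September 7, 2006 is a listed holiday. The next qualifying day is September 8, 2006.
The deadline is September 8, 2006; the filing on September 18, 2006 is after that date.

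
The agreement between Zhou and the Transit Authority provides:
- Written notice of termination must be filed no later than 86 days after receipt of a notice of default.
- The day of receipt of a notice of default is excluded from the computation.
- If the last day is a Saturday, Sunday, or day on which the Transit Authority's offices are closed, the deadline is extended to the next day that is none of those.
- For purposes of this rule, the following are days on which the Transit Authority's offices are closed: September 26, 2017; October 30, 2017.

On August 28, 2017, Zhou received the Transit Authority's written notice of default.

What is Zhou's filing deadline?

86 days after August 28, 2017 is November 22, 2017.
November 22, 2017 is a Wednesday and not a day on which the Transit Authority's offices are closed, so no extension applies.

November 22, 2017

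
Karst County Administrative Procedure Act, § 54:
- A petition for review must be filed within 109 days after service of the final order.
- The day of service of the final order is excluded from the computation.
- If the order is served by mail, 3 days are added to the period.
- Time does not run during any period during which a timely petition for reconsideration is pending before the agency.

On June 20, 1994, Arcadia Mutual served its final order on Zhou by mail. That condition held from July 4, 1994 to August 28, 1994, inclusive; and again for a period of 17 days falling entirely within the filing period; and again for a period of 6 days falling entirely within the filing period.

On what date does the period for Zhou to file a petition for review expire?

December 28, 1994

109 days after June 20, 1994 is October 7, 1994.
Service was by mail, adding 3 days: October 7, 1994 + 3 days = October 10, 1994.
From July 4, 1994 through August 28, 1994 inclusive is 56 days; tolling adds 56 days: October 10, 1994 + 56 days = December 5, 1994.
Tolling adds 17 days: December 5, 1994 + 17 days = December 22, 1994.
Tolling adds 6 days: December 22, 1994 + 6 days = December 28, 1994.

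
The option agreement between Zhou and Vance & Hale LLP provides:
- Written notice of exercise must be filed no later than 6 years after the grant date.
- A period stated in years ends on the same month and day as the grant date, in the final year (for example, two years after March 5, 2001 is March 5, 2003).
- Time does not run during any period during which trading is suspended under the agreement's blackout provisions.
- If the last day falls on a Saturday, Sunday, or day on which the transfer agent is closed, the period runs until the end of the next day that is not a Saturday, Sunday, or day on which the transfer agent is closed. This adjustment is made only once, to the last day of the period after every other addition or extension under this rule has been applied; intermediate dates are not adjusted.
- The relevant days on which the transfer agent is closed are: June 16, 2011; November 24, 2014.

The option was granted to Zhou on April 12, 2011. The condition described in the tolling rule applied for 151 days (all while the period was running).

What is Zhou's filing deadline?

September 11, 2017

6 years after April 12, 2011 is April 12, 2017.
Tolling adds 151 days: April 12, 2017 + 151 days = September 10, 2017.
September 10, 2017 is Sunday. The next qualifying day is September 11, 2017.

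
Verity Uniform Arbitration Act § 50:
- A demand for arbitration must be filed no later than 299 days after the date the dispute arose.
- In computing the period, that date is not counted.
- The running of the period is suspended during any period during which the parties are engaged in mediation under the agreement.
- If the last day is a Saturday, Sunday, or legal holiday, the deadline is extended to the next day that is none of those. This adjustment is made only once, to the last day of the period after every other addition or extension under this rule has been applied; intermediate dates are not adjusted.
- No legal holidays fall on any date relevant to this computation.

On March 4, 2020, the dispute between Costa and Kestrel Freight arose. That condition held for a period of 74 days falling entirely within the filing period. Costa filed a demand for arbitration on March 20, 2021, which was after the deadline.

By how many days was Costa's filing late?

299 days after March 4, 2020 is December 28, 2020.
Tolling adds 74 days: December 28, 2020 + 74 days = March 12, 2021.
March 12, 2021 is a Friday and not a legal holiday, so no extension applies.
The deadline is March 12, 2021; from March 12, 2021 to March 20, 2021 is 8 days.

8 days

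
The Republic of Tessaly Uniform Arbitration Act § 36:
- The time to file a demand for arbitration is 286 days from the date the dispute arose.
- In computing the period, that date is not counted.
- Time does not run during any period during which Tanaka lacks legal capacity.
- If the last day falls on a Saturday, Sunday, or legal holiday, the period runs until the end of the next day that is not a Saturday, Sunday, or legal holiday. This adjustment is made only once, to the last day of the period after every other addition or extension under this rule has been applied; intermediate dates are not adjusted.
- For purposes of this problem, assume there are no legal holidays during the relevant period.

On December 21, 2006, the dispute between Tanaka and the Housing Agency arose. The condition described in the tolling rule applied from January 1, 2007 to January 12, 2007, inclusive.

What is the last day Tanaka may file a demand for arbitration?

286 days after December 21, 2006 is October 3, 2007.
From January 1, 2007 through January 12, 2007 inclusive is 12 days; tolling adds 12 days: October 3, 2007 + 12 days = October 15, 2007.
October 15, 2007 is a Monday and not a legal holiday, so no extension applies.

October 15, 2007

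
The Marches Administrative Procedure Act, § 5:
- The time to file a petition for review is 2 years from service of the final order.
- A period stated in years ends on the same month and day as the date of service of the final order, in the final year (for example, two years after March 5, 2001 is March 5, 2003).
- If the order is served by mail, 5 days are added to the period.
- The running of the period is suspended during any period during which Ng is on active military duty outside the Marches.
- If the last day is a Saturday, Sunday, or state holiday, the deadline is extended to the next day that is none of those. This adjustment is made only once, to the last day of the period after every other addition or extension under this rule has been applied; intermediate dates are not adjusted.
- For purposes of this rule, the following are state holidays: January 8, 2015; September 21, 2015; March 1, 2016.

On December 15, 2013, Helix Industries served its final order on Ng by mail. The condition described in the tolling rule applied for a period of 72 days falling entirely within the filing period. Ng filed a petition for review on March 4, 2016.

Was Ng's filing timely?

No

2 years after December 15, 2013 is December 15, 2015.
Service was by mail, adding 5 days: December 15, 2015 + 5 days = December 20, 2015.
Tolling adds 72 days: December 20, 2015 + 72 days = March 1, 2016.
March 1, 2016 is a listed holiday. The next qualifying day is March 2, 2016.
The deadline is March 2, 2016; the filing on March 4, 2016 is after that date.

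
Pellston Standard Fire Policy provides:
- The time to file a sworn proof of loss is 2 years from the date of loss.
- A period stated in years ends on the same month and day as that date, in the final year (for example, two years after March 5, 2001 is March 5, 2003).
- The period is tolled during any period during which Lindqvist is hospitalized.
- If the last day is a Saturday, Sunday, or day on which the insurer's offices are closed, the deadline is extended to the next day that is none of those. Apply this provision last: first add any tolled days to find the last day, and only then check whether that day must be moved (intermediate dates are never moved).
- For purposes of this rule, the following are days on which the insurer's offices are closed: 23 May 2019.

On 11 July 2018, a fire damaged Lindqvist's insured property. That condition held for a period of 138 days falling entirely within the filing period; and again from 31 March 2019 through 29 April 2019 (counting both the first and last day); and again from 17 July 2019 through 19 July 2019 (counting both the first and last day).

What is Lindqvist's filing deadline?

December 29, 2020

2 years after 11 July 2018 is July 11, 2020.
Tolling adds 138 days: July 11, 2020 + 138 days = November 26, 2020.
From March 31, 2019 through April 29, 2019 inclusive is 30 days; tolling adds 30 days: November 26, 2020 + 30 days = December 26, 2020.
From July 17, 2019 through July 19, 2019 inclusive is 3 days; tolling adds 3 days: December 26, 2020 + 3 days = December 29, 2020.
December 29, 2020 is a Tuesday and not a day on which the insurer's offices are closed, so no extension applies.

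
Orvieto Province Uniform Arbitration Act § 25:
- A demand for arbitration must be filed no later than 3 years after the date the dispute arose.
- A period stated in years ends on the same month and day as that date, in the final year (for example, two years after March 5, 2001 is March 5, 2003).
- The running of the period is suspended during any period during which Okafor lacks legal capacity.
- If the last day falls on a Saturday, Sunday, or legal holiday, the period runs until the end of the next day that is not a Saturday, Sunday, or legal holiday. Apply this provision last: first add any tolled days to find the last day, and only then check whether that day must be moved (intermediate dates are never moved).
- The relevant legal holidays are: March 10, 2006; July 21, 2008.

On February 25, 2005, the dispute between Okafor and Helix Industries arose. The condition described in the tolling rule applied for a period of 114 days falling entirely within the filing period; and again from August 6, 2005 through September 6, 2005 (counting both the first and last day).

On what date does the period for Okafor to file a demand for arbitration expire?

3 years after February 25, 2005 is February 25, 2008.
Tolling adds 114 days: February 25, 2008 + 114 days = June 18, 2008.
From August 6, 2005 through September 6, 2005 inclusive is 32 days; tolling adds 32 days: June 18, 2008 + 32 days = July 20, 2008.
July 20, 2008 is Sunday; July 21, 2008 is a listed holiday. The next qualifying day is July 22, 2008.

July 22, 2008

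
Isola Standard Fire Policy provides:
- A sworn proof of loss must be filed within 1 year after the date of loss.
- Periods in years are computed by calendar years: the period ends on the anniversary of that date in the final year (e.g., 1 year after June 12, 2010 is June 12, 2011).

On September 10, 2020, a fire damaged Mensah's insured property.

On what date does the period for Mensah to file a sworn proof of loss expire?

September 10, 2021

1 year after September 10, 2020 is September 10, 2021.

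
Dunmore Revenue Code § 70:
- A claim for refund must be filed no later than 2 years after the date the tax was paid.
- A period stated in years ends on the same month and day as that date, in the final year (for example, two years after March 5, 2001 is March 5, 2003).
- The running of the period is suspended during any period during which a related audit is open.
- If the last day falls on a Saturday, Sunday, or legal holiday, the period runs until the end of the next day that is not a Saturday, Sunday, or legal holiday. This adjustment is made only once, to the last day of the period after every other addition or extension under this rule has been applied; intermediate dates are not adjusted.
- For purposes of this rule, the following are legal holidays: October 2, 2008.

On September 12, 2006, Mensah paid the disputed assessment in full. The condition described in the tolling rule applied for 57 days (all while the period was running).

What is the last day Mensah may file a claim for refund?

November 10, 2008

2 years after September 12, 2006 is September 12, 2008.
Tolling adds 57 days: September 12, 2008 + 57 days = November 8, 2008.
November 8, 2008 is Saturday; November 9, 2008 is Sunday. The next qualifying day is November 10, 2008.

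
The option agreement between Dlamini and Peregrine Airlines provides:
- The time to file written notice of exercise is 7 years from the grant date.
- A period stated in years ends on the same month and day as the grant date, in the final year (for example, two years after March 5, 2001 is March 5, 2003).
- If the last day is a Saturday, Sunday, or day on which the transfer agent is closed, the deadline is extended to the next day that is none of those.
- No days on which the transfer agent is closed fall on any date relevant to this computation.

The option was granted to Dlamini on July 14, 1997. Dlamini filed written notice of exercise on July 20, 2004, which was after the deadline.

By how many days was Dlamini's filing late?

7 years after July 14, 1997 is July 14, 2004.
July 14, 2004 is a Wednesday and not a day on which the transfer agent is closed, so no extension applies.
The deadline is July 14, 2004; from July 14, 2004 to July 20, 2004 is 6 days.

6 days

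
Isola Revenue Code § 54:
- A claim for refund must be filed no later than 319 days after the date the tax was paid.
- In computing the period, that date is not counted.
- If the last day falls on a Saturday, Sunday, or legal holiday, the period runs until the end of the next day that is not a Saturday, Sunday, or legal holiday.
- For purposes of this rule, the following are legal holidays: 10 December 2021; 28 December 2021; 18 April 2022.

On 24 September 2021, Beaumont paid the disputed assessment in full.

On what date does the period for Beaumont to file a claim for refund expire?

August 9, 2022

319 days after 24 September 2021 is August 9, 2022.
August 9, 2022 is a Tuesday and not a legal holiday, so no extension applies.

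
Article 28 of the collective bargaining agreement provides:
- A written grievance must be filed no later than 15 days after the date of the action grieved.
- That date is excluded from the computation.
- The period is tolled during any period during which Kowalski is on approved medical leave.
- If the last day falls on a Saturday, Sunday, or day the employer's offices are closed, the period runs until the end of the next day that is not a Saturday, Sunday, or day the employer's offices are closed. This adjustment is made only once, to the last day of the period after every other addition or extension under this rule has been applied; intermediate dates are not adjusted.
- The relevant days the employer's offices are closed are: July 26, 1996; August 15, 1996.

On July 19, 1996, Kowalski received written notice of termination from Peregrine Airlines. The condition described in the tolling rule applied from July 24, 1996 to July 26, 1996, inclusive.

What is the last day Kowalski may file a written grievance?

15 days after July 19, 1996 is August 3, 1996.
From July 24, 1996 through July 26, 1996 inclusive is 3 days; tolling adds 3 days: August 3, 1996 + 3 days = August 6, 1996.
August 6, 1996 is a Tuesday and not a day the employer's offices are closed, so no extension applies.

August 6, 1996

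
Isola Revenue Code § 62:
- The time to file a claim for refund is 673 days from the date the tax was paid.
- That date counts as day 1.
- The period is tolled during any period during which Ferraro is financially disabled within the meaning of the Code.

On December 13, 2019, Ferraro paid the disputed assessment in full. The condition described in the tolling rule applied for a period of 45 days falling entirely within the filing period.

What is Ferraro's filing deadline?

November 29, 2021

Counting December 13, 2019 as day 1, day 673 is October 15, 2021.
Tolling adds 45 days: October 15, 2021 + 45 days = November 29, 2021.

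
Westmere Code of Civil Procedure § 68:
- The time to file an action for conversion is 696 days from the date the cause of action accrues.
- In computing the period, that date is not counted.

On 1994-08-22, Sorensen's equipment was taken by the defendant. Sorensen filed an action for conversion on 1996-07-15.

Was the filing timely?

696 days after 1994-08-22 is July 18, 1996.
The deadline is July 18, 1996; the filing on July 15, 1996 is on or before that date.

Yes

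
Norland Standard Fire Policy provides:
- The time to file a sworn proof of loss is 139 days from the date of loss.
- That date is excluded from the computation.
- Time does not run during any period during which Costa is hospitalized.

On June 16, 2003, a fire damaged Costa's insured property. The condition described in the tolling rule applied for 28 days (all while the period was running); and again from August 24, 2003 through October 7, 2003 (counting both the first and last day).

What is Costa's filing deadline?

139 days after June 16, 2003 is November 2, 2003.
Tolling adds 28 days: November 2, 2003 + 28 days = November 30, 2003.
From August 24, 2003 through October 7, 2003 inclusive is 45 days; tolling adds 45 days: November 30, 2003 + 45 days = January 14, 2004.

January 14, 2004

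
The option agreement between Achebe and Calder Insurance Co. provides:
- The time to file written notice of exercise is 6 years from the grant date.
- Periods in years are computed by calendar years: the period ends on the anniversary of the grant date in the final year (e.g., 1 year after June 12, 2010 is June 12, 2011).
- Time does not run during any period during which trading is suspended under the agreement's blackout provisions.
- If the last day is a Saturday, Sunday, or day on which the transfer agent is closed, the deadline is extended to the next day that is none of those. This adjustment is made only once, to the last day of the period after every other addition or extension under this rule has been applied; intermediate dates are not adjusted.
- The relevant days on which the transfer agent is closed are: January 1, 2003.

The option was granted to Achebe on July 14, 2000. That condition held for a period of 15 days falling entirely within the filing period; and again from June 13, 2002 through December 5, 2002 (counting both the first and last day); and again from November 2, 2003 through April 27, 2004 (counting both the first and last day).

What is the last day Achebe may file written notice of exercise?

6 years after July 14, 2000 is July 14, 2006.
Tolling adds 15 days: July 14, 2006 + 15 days = July 29, 2006.
From June 13, 2002 through December 5, 2002 inclusive is 176 days; tolling adds 176 days: July 29, 2006 + 176 days = January 21, 2007.
From November 2, 2003 through April 27, 2004 inclusive is 178 days; tolling adds 178 days: January 21, 2007 + 178 days = July 18, 2007.
July 18, 2007 is a Wednesday and not a day on which the transfer agent is closed, so no extension applies.

July 18, 2007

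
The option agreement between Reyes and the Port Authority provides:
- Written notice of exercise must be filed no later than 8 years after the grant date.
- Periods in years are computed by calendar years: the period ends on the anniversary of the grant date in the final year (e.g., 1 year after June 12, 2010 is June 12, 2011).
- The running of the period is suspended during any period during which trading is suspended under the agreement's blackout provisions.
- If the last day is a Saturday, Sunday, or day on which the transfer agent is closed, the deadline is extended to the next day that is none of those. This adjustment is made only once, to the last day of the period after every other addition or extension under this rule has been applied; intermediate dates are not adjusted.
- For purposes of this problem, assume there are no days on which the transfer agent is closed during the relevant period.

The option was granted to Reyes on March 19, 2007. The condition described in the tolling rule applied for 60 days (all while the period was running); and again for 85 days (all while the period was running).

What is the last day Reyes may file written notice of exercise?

8 years after March 19, 2007 is March 19, 2015.
Tolling adds 60 days: March 19, 2015 + 60 days = May 18, 2015.
Tolling adds 85 days: May 18, 2015 + 85 days = August 11, 2015.
August 11, 2015 is a Tuesday and not a day on which the transfer agent is closed, so no extension applies.

August 11, 2015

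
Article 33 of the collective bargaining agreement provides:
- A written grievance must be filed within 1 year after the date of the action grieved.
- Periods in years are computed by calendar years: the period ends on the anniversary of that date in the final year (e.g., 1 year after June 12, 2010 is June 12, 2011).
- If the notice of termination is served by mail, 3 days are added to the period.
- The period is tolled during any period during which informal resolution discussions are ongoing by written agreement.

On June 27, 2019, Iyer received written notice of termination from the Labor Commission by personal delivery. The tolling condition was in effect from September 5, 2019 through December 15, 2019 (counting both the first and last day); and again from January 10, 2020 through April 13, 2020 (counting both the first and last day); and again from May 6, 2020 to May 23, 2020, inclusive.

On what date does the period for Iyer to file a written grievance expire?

1 year after June 27, 2019 is June 27, 2020.
Service was not by mail, so no mail extension applies.
From September 5, 2019 through December 15, 2019 inclusive is 102 days; tolling adds 102 days: June 27, 2020 + 102 days = October 7, 2020.
From January 10, 2020 through April 13, 2020 inclusive is 95 days; tolling adds 95 days: October 7, 2020 + 95 days = January 10, 2021.
From May 6, 2020 through May 23, 2020 inclusive is 18 days; tolling adds 18 days: January 10, 2021 + 18 days = January 28, 2021.

January 28, 2021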